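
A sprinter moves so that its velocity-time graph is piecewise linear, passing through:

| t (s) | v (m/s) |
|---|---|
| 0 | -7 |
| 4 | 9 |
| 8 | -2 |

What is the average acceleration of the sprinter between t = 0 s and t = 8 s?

0.625 m/s²

Average acceleration = Δv/Δt = (-2 − -7)/(8 − 0) = 0.625 m/s².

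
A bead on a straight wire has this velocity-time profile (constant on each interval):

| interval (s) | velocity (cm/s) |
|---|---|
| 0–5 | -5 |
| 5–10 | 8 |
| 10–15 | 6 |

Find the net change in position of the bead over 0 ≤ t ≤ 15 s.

Displacement is the signed area under the v-t curve.
0–5 s: -5 × 5 = -25 cm
5–10 s: 8 × 5 = 40 cm
10–15 s: 6 × 5 = 30 cm
Net displacement = 45 cm

45 cm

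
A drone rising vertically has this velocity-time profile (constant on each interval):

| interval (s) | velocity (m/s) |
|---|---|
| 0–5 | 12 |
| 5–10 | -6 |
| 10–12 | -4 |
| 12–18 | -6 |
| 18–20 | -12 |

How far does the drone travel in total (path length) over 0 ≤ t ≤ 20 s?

158 m

Distance (not displacement) is the total path length: add the absolute areas under v-t.
0–5 s: |12| × 5 = 60 m
5–10 s: |-6| × 5 = 30 m
10–12 s: |-4| × 2 = 8 m
12–18 s: |-6| × 6 = 36 m
18–20 s: |-12| × 2 = 24 m
Total distance = 158 m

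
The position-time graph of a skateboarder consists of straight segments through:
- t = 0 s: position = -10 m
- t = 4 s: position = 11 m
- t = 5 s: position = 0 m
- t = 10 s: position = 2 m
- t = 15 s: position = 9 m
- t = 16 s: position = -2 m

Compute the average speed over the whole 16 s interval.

3.25 m/s

Average speed = (total path length)/(elapsed time); on a piecewise-linear x-t graph the path length is Σ|Δx|.
0–4 s: |Δx| = |11 − -10| = 21 m
4–5 s: |Δx| = |0 − 11| = 11 m
5–10 s: |Δx| = |2 − 0| = 2 m
10–15 s: |Δx| = |9 − 2| = 7 m
15–16 s: |Δx| = |-2 − 9| = 11 m
Total path = 52 m; average speed = 52/16 = 3.25 m/s.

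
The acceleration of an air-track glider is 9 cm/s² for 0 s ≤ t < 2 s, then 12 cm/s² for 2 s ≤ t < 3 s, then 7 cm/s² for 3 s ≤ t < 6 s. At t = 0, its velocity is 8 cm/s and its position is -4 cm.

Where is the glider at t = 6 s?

207.5 cm

On each constant-a segment, Δv = aΔt and Δx = v₀Δt + ½aΔt²; chain segment to segment.
0–2 s: v starts 8 cm/s; Δx = 8·2 + ½·9·2² = 34 cm; v ends 26 cm/s.
2–3 s: v starts 26 cm/s; Δx = 26·1 + ½·12·1² = 32 cm; v ends 38 cm/s.
3–6 s: v starts 38 cm/s; Δx = 38·3 + ½·7·3² = 145.5 cm; v ends 59 cm/s.
x(6) = -4 + Σ Δx = 207.5 cm.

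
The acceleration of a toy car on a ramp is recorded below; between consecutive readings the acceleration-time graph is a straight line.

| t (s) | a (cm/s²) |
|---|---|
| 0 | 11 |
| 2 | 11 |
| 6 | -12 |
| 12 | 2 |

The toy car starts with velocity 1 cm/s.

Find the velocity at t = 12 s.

-9 cm/s

Δv equals the area under the a-t graph; then v = v₀ + Δv.
0–2 s: 11 × 2 = 22 cm/s
2–6 s: ½(11 + -12)(4) = -2 cm/s
6–12 s: ½(-12 + 2)(6) = -30 cm/s
Δv = -10 cm/s, so v(12) = 1 + (-10) = -9 cm/s.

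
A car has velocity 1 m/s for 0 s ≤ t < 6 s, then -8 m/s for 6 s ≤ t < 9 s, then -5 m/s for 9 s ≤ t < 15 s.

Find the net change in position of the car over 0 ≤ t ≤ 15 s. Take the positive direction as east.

Net displacement equals the area under the velocity-time graph (areas below the axis count negative).
0–6 s: 1 × 6 = 6 m
6–9 s: -8 × 3 = -24 m
9–15 s: -5 × 6 = -30 m
Net displacement = -48 m

-48 m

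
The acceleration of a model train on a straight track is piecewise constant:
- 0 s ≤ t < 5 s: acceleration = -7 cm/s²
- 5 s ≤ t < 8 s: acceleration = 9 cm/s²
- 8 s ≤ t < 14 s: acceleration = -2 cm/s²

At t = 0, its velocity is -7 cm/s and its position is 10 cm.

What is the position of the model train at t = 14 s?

-324 cm

On each constant-a segment, Δv = aΔt and Δx = v₀Δt + ½aΔt²; chain segment to segment.
0–5 s: v starts -7 cm/s; Δx = -7·5 + ½·-7·5² = -122.5 cm; v ends -42 cm/s.
5–8 s: v starts -42 cm/s; Δx = -42·3 + ½·9·3² = -85.5 cm; v ends -15 cm/s.
8–14 s: v starts -15 cm/s; Δx = -15·6 + ½·-2·6² = -126 cm; v ends -27 cm/s.
x(14) = 10 + Σ Δx = -324 cm.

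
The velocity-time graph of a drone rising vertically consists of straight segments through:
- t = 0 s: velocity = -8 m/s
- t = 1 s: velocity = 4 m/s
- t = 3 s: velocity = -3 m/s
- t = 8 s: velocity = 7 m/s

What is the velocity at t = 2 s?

On 1–3 s the graph is linear from 4 to -3 m/s: v(2) = 4 + (-3 − 4)·(2 − 1)/(3 − 1) = 0.5 m/s.

0.5 m/s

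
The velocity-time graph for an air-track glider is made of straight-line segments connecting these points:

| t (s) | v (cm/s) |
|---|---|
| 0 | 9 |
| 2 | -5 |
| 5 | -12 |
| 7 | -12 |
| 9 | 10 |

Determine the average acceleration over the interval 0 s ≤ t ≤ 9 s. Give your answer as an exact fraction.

Average acceleration = Δv/Δt = (10 − 9)/(9 − 0) = 1/9 cm/s².

1/9 cm/s²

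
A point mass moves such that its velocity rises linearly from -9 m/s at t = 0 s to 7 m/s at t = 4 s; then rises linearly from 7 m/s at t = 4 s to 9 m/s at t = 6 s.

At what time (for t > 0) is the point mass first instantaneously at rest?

v changes sign on 0–4 s (from -9 to 7); the graph is linear there, so v = 0 at t = 0 + (9)·(4 − 0)/(7 − -9) = 2.25 s.

t = 2.25 s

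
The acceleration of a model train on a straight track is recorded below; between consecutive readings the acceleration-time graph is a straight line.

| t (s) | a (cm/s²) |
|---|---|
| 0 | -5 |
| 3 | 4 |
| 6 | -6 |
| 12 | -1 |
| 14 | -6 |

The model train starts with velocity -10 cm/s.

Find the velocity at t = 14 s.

Δv equals the area under the a-t graph; then v = v₀ + Δv.
0–3 s: ½(-5 + 4)(3) = -1.5 cm/s
3–6 s: ½(4 + -6)(3) = -3 cm/s
6–12 s: ½(-6 + -1)(6) = -21 cm/s
12–14 s: ½(-1 + -6)(2) = -7 cm/s
Δv = -32.5 cm/s, so v(14) = -10 + (-32.5) = -42.5 cm/s.

-42.5 cm/s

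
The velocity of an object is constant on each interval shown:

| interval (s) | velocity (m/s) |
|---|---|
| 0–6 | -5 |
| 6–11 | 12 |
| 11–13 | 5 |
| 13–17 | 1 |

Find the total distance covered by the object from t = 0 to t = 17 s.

Distance (not displacement) is the total path length: add the absolute areas under v-t.
0–6 s: |-5| × 6 = 30 m
6–11 s: |12| × 5 = 60 m
11–13 s: |5| × 2 = 10 m
13–17 s: |1| × 4 = 4 m
Total distance = 104 m

104 m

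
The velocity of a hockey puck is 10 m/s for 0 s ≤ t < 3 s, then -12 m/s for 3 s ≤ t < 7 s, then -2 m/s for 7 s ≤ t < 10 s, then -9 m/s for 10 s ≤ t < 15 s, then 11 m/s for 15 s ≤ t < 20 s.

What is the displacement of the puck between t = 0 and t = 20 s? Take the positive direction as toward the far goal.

-14 m

Net displacement equals the area under the velocity-time graph (areas below the axis count negative).
0–3 s: 10 × 3 = 30 m
3–7 s: -12 × 4 = -48 m
7–10 s: -2 × 3 = -6 m
10–15 s: -9 × 5 = -45 m
15–20 s: 11 × 5 = 55 m
Net displacement = -14 m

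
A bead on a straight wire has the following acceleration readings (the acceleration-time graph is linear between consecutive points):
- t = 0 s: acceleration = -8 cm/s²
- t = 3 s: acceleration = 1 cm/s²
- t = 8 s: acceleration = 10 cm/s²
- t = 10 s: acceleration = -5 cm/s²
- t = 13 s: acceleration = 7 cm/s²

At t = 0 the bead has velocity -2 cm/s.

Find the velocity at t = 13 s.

23 cm/s

Δv equals the area under the a-t graph; then v = v₀ + Δv.
0–3 s: ½(-8 + 1)(3) = -10.5 cm/s
3–8 s: ½(1 + 10)(5) = 27.5 cm/s
8–10 s: ½(10 + -5)(2) = 5 cm/s
10–13 s: ½(-5 + 7)(3) = 3 cm/s
Δv = 25 cm/s, so v(13) = -2 + (25) = 23 cm/s.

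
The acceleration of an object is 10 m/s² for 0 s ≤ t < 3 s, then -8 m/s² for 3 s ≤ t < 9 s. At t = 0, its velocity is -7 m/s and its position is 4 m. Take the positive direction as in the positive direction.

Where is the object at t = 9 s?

22 m

On each constant-a segment, Δv = aΔt and Δx = v₀Δt + ½aΔt²; chain segment to segment.
0–3 s: v starts -7 m/s; Δx = -7·3 + ½·10·3² = 24 m; v ends 23 m/s.
3–9 s: v starts 23 m/s; Δx = 23·6 + ½·-8·6² = -6 m; v ends -25 m/s.
x(9) = 4 + Σ Δx = 22 m.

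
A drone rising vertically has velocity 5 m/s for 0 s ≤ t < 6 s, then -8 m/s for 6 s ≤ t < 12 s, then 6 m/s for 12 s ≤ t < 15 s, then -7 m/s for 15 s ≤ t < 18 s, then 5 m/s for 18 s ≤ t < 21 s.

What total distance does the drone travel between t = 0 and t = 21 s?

Distance (not displacement) is the total path length: add the absolute areas under v-t.
0–6 s: |5| × 6 = 30 m
6–12 s: |-8| × 6 = 48 m
12–15 s: |6| × 3 = 18 m
15–18 s: |-7| × 3 = 21 m
18–21 s: |5| × 3 = 15 m
Total distance = 132 m

132 m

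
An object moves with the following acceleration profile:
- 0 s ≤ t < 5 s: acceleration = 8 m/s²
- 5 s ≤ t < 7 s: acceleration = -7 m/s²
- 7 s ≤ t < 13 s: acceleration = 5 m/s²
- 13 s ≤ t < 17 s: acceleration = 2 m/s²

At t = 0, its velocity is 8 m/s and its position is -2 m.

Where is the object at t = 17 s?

786 m

On each constant-a segment, Δv = aΔt and Δx = v₀Δt + ½aΔt²; chain segment to segment.
0–5 s: v starts 8 m/s; Δx = 8·5 + ½·8·5² = 140 m; v ends 48 m/s.
5–7 s: v starts 48 m/s; Δx = 48·2 + ½·-7·2² = 82 m; v ends 34 m/s.
7–13 s: v starts 34 m/s; Δx = 34·6 + ½·5·6² = 294 m; v ends 64 m/s.
13–17 s: v starts 64 m/s; Δx = 64·4 + ½·2·4² = 272 m; v ends 72 m/s.
x(17) = -2 + Σ Δx = 786 m.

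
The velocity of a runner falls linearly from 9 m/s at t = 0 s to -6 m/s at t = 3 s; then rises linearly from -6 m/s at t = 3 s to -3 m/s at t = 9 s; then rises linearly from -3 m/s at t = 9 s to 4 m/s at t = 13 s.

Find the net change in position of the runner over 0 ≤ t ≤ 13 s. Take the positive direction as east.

Displacement is the signed area under the v-t curve.
0–3 s: ½(9 + -6)(3) = 4.5 m
3–9 s: ½(-6 + -3)(6) = -27 m
9–13 s: ½(-3 + 4)(4) = 2 m
Net displacement = -20.5 m

-20.5 m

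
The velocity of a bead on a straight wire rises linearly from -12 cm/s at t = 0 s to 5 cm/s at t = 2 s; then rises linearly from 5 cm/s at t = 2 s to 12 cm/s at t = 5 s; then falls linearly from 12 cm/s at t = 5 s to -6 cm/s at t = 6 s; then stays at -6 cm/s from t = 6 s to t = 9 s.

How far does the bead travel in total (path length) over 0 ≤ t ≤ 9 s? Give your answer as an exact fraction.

1987/34 cm

Total distance travelled is ∫|v| dt — sum the magnitudes of each area piece.
0–2 s: v = 0 at t = 24/17 s; triangle areas 144/17 + 25/17 = 169/17 cm
2–5 s: |½(5 + 12)(3)| = 25.5 cm
5–6 s: v = 0 at t = 17/3 s; triangle areas 4 + 1 = 5 cm
6–9 s: |-6| × 3 = 18 cm
Total distance = 1987/34 cm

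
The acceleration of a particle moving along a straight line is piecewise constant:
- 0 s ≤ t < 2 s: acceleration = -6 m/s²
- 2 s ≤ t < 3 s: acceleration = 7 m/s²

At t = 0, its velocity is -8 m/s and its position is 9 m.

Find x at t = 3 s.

-35.5 m

On each constant-a segment, Δv = aΔt and Δx = v₀Δt + ½aΔt²; chain segment to segment.
0–2 s: v starts -8 m/s; Δx = -8·2 + ½·-6·2² = -28 m; v ends -20 m/s.
2–3 s: v starts -20 m/s; Δx = -20·1 + ½·7·1² = -16.5 m; v ends -13 m/s.
x(3) = 9 + Σ Δx = -35.5 m.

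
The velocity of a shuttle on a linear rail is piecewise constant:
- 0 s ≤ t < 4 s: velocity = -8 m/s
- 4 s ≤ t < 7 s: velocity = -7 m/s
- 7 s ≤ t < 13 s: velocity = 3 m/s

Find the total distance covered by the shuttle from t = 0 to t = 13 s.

71 m

Distance (not displacement) is the total path length: add the absolute areas under v-t.
0–4 s: |-8| × 4 = 32 m
4–7 s: |-7| × 3 = 21 m
7–13 s: |3| × 6 = 18 m
Total distance = 71 m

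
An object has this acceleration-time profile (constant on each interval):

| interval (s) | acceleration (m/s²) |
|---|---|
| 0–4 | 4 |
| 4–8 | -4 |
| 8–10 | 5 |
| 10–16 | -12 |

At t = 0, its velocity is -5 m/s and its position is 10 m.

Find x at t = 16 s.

-152 m

On each constant-a segment, Δv = aΔt and Δx = v₀Δt + ½aΔt²; chain segment to segment.
0–4 s: v starts -5 m/s; Δx = -5·4 + ½·4·4² = 12 m; v ends 11 m/s.
4–8 s: v starts 11 m/s; Δx = 11·4 + ½·-4·4² = 12 m; v ends -5 m/s.
8–10 s: v starts -5 m/s; Δx = -5·2 + ½·5·2² = 0 m; v ends 5 m/s.
10–16 s: v starts 5 m/s; Δx = 5·6 + ½·-12·6² = -186 m; v ends -67 m/s.
x(16) = 10 + Σ Δx = -152 m.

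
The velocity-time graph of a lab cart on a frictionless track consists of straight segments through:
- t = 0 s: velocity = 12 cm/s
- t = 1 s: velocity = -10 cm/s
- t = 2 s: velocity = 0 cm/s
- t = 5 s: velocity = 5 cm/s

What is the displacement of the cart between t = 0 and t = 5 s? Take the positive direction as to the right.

3.5 cm

Displacement is the signed area under the v-t curve.
0–1 s: ½(12 + -10)(1) = 1 cm
1–2 s: ½(-10 + 0)(1) = -5 cm
2–5 s: ½(0 + 5)(3) = 7.5 cm
Net displacement = 3.5 cm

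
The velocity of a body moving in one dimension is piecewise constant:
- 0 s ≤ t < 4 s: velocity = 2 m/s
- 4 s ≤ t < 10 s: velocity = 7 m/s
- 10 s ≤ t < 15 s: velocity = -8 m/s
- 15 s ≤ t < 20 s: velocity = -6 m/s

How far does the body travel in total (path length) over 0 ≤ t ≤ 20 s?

Distance (not displacement) is the total path length: add the absolute areas under v-t.
0–4 s: |2| × 4 = 8 m
4–10 s: |7| × 6 = 42 m
10–15 s: |-8| × 5 = 40 m
15–20 s: |-6| × 5 = 30 m
Total distance = 120 m

120 m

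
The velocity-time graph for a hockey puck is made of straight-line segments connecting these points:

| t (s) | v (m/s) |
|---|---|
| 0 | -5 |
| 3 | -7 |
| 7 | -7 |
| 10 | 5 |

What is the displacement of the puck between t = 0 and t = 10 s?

Net displacement equals the area under the velocity-time graph (areas below the axis count negative).
0–3 s: ½(-5 + -7)(3) = -18 m
3–7 s: -7 × 4 = -28 m
7–10 s: ½(-7 + 5)(3) = -3 m
Net displacement = -49 m

-49 m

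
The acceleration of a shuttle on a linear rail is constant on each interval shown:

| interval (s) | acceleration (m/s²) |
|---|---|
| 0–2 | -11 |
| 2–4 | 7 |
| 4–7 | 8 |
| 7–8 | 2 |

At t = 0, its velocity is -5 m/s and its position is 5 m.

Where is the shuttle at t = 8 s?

-58 m

On each constant-a segment, Δv = aΔt and Δx = v₀Δt + ½aΔt²; chain segment to segment.
0–2 s: v starts -5 m/s; Δx = -5·2 + ½·-11·2² = -32 m; v ends -27 m/s.
2–4 s: v starts -27 m/s; Δx = -27·2 + ½·7·2² = -40 m; v ends -13 m/s.
4–7 s: v starts -13 m/s; Δx = -13·3 + ½·8·3² = -3 m; v ends 11 m/s.
7–8 s: v starts 11 m/s; Δx = 11·1 + ½·2·1² = 12 m; v ends 13 m/s.
x(8) = 5 + Σ Δx = -58 m.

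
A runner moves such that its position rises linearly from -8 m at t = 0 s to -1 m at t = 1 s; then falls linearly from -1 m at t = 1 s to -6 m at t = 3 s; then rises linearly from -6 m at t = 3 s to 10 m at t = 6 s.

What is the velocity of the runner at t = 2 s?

-2.5 m/s

Velocity is the slope of the x-t graph on 1–3 s: (-6 − -1)/(3 − 1) = -2.5 m/s.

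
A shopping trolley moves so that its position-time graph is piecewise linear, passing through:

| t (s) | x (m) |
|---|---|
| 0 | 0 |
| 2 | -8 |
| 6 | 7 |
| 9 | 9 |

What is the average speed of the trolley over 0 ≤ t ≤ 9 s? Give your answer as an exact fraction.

Average speed = (total path length)/(elapsed time); on a piecewise-linear x-t graph the path length is Σ|Δx|.
0–2 s: |Δx| = |-8 − 0| = 8 m
2–6 s: |Δx| = |7 − -8| = 15 m
6–9 s: |Δx| = |9 − 7| = 2 m
Total path = 25 m; average speed = 25/9 = 25/9 m/s.

25/9 m/s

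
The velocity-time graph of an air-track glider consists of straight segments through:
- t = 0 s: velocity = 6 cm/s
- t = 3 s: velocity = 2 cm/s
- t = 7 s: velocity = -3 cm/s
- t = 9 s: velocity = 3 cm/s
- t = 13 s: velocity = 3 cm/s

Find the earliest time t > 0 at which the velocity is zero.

v changes sign on 3–7 s (from 2 to -3); the graph is linear there, so v = 0 at t = 3 + (-2)·(7 − 3)/(-3 − 2) = 4.6 s.

t = 4.6 s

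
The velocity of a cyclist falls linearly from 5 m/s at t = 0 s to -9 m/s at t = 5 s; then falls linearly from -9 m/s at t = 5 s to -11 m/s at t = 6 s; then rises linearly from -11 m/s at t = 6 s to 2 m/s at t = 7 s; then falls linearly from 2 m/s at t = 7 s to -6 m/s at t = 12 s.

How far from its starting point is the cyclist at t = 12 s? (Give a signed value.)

Displacement is the signed area under the v-t curve.
0–5 s: ½(5 + -9)(5) = -10 m
5–6 s: ½(-9 + -11)(1) = -10 m
6–7 s: ½(-11 + 2)(1) = -4.5 m
7–12 s: ½(2 + -6)(5) = -10 m
Net displacement = -34.5 m

-34.5 m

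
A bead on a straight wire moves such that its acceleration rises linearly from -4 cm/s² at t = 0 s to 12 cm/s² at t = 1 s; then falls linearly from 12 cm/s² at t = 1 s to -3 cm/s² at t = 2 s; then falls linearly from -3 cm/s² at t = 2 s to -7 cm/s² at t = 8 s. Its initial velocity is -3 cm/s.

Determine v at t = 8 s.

Δv equals the area under the a-t graph; then v = v₀ + Δv.
0–1 s: ½(-4 + 12)(1) = 4 cm/s
1–2 s: ½(12 + -3)(1) = 4.5 cm/s
2–8 s: ½(-3 + -7)(6) = -30 cm/s
Δv = -21.5 cm/s, so v(8) = -3 + (-21.5) = -24.5 cm/s.

-24.5 cm/s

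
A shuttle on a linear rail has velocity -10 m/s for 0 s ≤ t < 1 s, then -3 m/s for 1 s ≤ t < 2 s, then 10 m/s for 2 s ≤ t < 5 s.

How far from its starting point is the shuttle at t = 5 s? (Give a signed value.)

17 m

Net displacement equals the area under the velocity-time graph (areas below the axis count negative).
0–1 s: -10 × 1 = -10 m
1–2 s: -3 × 1 = -3 m
2–5 s: 10 × 3 = 30 m
Net displacement = 17 m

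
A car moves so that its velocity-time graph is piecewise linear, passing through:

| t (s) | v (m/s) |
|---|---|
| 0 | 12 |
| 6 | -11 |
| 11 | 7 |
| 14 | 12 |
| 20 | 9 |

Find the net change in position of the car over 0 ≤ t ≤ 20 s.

84.5 m

Net displacement equals the area under the velocity-time graph (areas below the axis count negative).
0–6 s: ½(12 + -11)(6) = 3 m
6–11 s: ½(-11 + 7)(5) = -10 m
11–14 s: ½(7 + 12)(3) = 28.5 m
14–20 s: ½(12 + 9)(6) = 63 m
Net displacement = 84.5 m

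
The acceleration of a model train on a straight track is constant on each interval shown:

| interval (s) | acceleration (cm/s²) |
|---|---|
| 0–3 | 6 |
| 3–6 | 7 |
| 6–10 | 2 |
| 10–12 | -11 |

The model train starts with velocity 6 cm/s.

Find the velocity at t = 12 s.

31 cm/s

Δv equals the area under the a-t graph; then v = v₀ + Δv.
0–3 s: 6 × 3 = 18 cm/s
3–6 s: 7 × 3 = 21 cm/s
6–10 s: 2 × 4 = 8 cm/s
10–12 s: -11 × 2 = -22 cm/s
Δv = 25 cm/s, so v(12) = 6 + (25) = 31 cm/s.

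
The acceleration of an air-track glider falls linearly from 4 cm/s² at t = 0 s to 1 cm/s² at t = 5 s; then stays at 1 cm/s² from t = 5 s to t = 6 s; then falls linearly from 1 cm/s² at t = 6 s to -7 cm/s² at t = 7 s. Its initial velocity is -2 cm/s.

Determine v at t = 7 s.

8.5 cm/s

Δv equals the area under the a-t graph; then v = v₀ + Δv.
0–5 s: ½(4 + 1)(5) = 12.5 cm/s
5–6 s: 1 × 1 = 1 cm/s
6–7 s: ½(1 + -7)(1) = -3 cm/s
Δv = 10.5 cm/s, so v(7) = -2 + (10.5) = 8.5 cm/s.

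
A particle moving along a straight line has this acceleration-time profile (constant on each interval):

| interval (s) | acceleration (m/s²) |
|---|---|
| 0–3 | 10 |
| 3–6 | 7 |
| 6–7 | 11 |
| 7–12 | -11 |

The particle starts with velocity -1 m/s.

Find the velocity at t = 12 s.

Δv equals the area under the a-t graph; then v = v₀ + Δv.
0–3 s: 10 × 3 = 30 m/s
3–6 s: 7 × 3 = 21 m/s
6–7 s: 11 × 1 = 11 m/s
7–12 s: -11 × 5 = -55 m/s
Δv = 7 m/s, so v(12) = -1 + (7) = 6 m/s.

6 m/s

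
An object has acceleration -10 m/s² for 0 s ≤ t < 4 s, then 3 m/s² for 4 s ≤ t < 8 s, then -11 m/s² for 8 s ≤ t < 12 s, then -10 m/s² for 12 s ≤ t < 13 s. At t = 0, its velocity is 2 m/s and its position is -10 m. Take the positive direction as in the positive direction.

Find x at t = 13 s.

-477 m

On each constant-a segment, Δv = aΔt and Δx = v₀Δt + ½aΔt²; chain segment to segment.
0–4 s: v starts 2 m/s; Δx = 2·4 + ½·-10·4² = -72 m; v ends -38 m/s.
4–8 s: v starts -38 m/s; Δx = -38·4 + ½·3·4² = -128 m; v ends -26 m/s.
8–12 s: v starts -26 m/s; Δx = -26·4 + ½·-11·4² = -192 m; v ends -70 m/s.
12–13 s: v starts -70 m/s; Δx = -70·1 + ½·-10·1² = -75 m; v ends -80 m/s.
x(13) = -10 + Σ Δx = -477 m.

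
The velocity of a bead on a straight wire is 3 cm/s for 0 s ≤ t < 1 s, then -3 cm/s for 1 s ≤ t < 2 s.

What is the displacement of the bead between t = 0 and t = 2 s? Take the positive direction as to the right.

Displacement is the signed area under the v-t curve.
0–1 s: 3 × 1 = 3 cm
1–2 s: -3 × 1 = -3 cm
Net displacement = 0 cm

0 cm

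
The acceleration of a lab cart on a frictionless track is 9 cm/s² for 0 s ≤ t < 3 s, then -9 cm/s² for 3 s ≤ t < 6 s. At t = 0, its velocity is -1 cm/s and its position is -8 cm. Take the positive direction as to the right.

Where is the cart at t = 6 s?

On each constant-a segment, Δv = aΔt and Δx = v₀Δt + ½aΔt²; chain segment to segment.
0–3 s: v starts -1 cm/s; Δx = -1·3 + ½·9·3² = 37.5 cm; v ends 26 cm/s.
3–6 s: v starts 26 cm/s; Δx = 26·3 + ½·-9·3² = 37.5 cm; v ends -1 cm/s.
x(6) = -8 + Σ Δx = 67 cm.

67 cm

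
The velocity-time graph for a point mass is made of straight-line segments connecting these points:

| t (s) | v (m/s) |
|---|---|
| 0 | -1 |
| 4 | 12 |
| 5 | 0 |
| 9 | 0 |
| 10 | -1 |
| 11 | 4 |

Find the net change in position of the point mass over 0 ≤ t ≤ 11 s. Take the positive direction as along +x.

Net displacement equals the area under the velocity-time graph (areas below the axis count negative).
0–4 s: ½(-1 + 12)(4) = 22 m
4–5 s: ½(12 + 0)(1) = 6 m
5–9 s: 0 × 4 = 0 m
9–10 s: ½(0 + -1)(1) = -0.5 m
10–11 s: ½(-1 + 4)(1) = 1.5 m
Net displacement = 29 m

29 m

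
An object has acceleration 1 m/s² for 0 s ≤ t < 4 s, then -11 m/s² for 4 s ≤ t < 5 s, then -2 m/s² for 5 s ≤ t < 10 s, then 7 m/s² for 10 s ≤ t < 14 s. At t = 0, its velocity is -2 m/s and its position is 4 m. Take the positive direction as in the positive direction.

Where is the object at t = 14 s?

On each constant-a segment, Δv = aΔt and Δx = v₀Δt + ½aΔt²; chain segment to segment.
0–4 s: v starts -2 m/s; Δx = -2·4 + ½·1·4² = 0 m; v ends 2 m/s.
4–5 s: v starts 2 m/s; Δx = 2·1 + ½·-11·1² = -3.5 m; v ends -9 m/s.
5–10 s: v starts -9 m/s; Δx = -9·5 + ½·-2·5² = -70 m; v ends -19 m/s.
10–14 s: v starts -19 m/s; Δx = -19·4 + ½·7·4² = -20 m; v ends 9 m/s.
x(14) = 4 + Σ Δx = -89.5 m.

-89.5 m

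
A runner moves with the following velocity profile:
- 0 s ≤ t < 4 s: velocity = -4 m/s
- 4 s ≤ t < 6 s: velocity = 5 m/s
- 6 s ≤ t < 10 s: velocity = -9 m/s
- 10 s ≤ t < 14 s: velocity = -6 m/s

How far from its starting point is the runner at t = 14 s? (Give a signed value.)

Net displacement equals the area under the velocity-time graph (areas below the axis count negative).
0–4 s: -4 × 4 = -16 m
4–6 s: 5 × 2 = 10 m
6–10 s: -9 × 4 = -36 m
10–14 s: -6 × 4 = -24 m
Net displacement = -66 m

-66 m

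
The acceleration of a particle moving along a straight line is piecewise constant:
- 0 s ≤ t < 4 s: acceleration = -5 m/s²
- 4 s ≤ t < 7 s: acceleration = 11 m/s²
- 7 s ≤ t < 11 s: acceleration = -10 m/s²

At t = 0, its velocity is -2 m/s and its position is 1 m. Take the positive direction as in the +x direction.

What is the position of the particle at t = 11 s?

On each constant-a segment, Δv = aΔt and Δx = v₀Δt + ½aΔt²; chain segment to segment.
0–4 s: v starts -2 m/s; Δx = -2·4 + ½·-5·4² = -48 m; v ends -22 m/s.
4–7 s: v starts -22 m/s; Δx = -22·3 + ½·11·3² = -16.5 m; v ends 11 m/s.
7–11 s: v starts 11 m/s; Δx = 11·4 + ½·-10·4² = -36 m; v ends -29 m/s.
x(11) = 1 + Σ Δx = -99.5 m.

-99.5 m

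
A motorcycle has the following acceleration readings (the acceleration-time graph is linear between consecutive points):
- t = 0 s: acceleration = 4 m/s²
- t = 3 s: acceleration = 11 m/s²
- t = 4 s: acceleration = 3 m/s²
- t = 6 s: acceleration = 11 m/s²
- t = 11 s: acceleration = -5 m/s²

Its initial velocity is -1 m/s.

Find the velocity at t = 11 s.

57.5 m/s

Δv equals the area under the a-t graph; then v = v₀ + Δv.
0–3 s: ½(4 + 11)(3) = 22.5 m/s
3–4 s: ½(11 + 3)(1) = 7 m/s
4–6 s: ½(3 + 11)(2) = 14 m/s
6–11 s: ½(11 + -5)(5) = 15 m/s
Δv = 58.5 m/s, so v(11) = -1 + (58.5) = 57.5 m/s.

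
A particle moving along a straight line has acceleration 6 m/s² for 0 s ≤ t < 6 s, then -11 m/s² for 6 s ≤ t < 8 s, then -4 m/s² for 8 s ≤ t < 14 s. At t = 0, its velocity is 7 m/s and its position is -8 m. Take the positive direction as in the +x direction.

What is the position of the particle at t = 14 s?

On each constant-a segment, Δv = aΔt and Δx = v₀Δt + ½aΔt²; chain segment to segment.
0–6 s: v starts 7 m/s; Δx = 7·6 + ½·6·6² = 150 m; v ends 43 m/s.
6–8 s: v starts 43 m/s; Δx = 43·2 + ½·-11·2² = 64 m; v ends 21 m/s.
8–14 s: v starts 21 m/s; Δx = 21·6 + ½·-4·6² = 54 m; v ends -3 m/s.
x(14) = -8 + Σ Δx = 260 m.

260 m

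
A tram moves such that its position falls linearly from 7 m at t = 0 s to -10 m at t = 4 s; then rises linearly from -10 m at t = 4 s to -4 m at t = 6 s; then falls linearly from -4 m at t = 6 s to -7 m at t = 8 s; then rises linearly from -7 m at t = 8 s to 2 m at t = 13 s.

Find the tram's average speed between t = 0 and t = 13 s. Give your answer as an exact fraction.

35/13 m/s

Average speed = (total path length)/(elapsed time); on a piecewise-linear x-t graph the path length is Σ|Δx|.
0–4 s: |Δx| = |-10 − 7| = 17 m
4–6 s: |Δx| = |-4 − -10| = 6 m
6–8 s: |Δx| = |-7 − -4| = 3 m
8–13 s: |Δx| = |2 − -7| = 9 m
Total path = 35 m; average speed = 35/13 = 35/13 m/s.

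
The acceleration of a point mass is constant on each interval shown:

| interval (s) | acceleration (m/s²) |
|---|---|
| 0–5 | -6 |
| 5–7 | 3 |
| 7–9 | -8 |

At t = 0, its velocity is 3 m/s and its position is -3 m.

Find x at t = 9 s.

-169 m

On each constant-a segment, Δv = aΔt and Δx = v₀Δt + ½aΔt²; chain segment to segment.
0–5 s: v starts 3 m/s; Δx = 3·5 + ½·-6·5² = -60 m; v ends -27 m/s.
5–7 s: v starts -27 m/s; Δx = -27·2 + ½·3·2² = -48 m; v ends -21 m/s.
7–9 s: v starts -21 m/s; Δx = -21·2 + ½·-8·2² = -58 m; v ends -37 m/s.
x(9) = -3 + Σ Δx = -169 m.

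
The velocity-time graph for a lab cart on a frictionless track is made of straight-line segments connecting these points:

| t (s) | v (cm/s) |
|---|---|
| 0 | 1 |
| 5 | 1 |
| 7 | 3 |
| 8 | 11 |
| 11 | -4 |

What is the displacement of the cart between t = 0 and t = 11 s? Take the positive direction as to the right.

Displacement is the signed area under the v-t curve.
0–5 s: 1 × 5 = 5 cm
5–7 s: ½(1 + 3)(2) = 4 cm
7–8 s: ½(3 + 11)(1) = 7 cm
8–11 s: ½(11 + -4)(3) = 10.5 cm
Net displacement = 26.5 cm

26.5 cm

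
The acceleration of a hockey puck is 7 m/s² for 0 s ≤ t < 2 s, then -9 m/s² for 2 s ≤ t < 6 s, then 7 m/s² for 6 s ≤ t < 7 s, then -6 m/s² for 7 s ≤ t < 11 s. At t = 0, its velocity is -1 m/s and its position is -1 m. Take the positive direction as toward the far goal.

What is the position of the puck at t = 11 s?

-140.5 m

On each constant-a segment, Δv = aΔt and Δx = v₀Δt + ½aΔt²; chain segment to segment.
0–2 s: v starts -1 m/s; Δx = -1·2 + ½·7·2² = 12 m; v ends 13 m/s.
2–6 s: v starts 13 m/s; Δx = 13·4 + ½·-9·4² = -20 m; v ends -23 m/s.
6–7 s: v starts -23 m/s; Δx = -23·1 + ½·7·1² = -19.5 m; v ends -16 m/s.
7–11 s: v starts -16 m/s; Δx = -16·4 + ½·-6·4² = -112 m; v ends -40 m/s.
x(11) = -1 + Σ Δx = -140.5 m.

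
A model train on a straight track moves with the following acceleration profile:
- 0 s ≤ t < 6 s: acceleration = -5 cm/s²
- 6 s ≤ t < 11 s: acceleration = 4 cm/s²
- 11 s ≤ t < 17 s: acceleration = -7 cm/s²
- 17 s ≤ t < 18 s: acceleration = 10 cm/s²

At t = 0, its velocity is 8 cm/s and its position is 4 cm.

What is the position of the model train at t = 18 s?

-275 cm

On each constant-a segment, Δv = aΔt and Δx = v₀Δt + ½aΔt²; chain segment to segment.
0–6 s: v starts 8 cm/s; Δx = 8·6 + ½·-5·6² = -42 cm; v ends -22 cm/s.
6–11 s: v starts -22 cm/s; Δx = -22·5 + ½·4·5² = -60 cm; v ends -2 cm/s.
11–17 s: v starts -2 cm/s; Δx = -2·6 + ½·-7·6² = -138 cm; v ends -44 cm/s.
17–18 s: v starts -44 cm/s; Δx = -44·1 + ½·10·1² = -39 cm; v ends -34 cm/s.
x(18) = 4 + Σ Δx = -275 cm.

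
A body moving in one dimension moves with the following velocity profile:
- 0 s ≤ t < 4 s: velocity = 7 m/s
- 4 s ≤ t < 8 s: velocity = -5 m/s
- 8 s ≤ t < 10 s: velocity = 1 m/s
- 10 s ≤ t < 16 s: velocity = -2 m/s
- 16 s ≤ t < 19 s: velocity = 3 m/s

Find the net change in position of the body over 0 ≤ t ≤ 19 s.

7 m

Net displacement equals the area under the velocity-time graph (areas below the axis count negative).
0–4 s: 7 × 4 = 28 m
4–8 s: -5 × 4 = -20 m
8–10 s: 1 × 2 = 2 m
10–16 s: -2 × 6 = -12 m
16–19 s: 3 × 3 = 9 m
Net displacement = 7 m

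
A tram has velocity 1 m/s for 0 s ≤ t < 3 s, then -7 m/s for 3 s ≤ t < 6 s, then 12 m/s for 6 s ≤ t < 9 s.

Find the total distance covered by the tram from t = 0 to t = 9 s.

60 m

Distance (not displacement) is the total path length: add the absolute areas under v-t.
0–3 s: |1| × 3 = 3 m
3–6 s: |-7| × 3 = 21 m
6–9 s: |12| × 3 = 36 m
Total distance = 60 m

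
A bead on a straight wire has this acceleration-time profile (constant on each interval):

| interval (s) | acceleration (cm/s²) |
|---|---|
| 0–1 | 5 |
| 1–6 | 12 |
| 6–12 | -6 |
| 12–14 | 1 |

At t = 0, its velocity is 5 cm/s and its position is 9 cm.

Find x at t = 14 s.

598.5 cm

On each constant-a segment, Δv = aΔt and Δx = v₀Δt + ½aΔt²; chain segment to segment.
0–1 s: v starts 5 cm/s; Δx = 5·1 + ½·5·1² = 7.5 cm; v ends 10 cm/s.
1–6 s: v starts 10 cm/s; Δx = 10·5 + ½·12·5² = 200 cm; v ends 70 cm/s.
6–12 s: v starts 70 cm/s; Δx = 70·6 + ½·-6·6² = 312 cm; v ends 34 cm/s.
12–14 s: v starts 34 cm/s; Δx = 34·2 + ½·1·2² = 70 cm; v ends 36 cm/s.
x(14) = 9 + Σ Δx = 598.5 cm.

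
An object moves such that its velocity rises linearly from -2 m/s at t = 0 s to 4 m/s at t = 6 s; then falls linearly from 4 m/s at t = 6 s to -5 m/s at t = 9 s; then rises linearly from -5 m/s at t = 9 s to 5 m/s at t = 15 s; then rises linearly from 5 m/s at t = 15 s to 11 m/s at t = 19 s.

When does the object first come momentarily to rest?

v changes sign on 0–6 s (from -2 to 4); the graph is linear there, so v = 0 at t = 0 + (2)·(6 − 0)/(4 − -2) = 2 s.

t = 2 s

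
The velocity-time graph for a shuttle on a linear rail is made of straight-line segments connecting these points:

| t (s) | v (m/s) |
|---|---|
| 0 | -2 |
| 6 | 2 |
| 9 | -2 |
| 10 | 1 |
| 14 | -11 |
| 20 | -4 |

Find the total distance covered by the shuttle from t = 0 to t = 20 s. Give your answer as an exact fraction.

Distance (not displacement) is the total path length: add the absolute areas under v-t.
0–6 s: v = 0 at t = 3 s; triangle areas 3 + 3 = 6 m
6–9 s: v = 0 at t = 7.5 s; triangle areas 1.5 + 1.5 = 3 m
9–10 s: v = 0 at t = 29/3 s; triangle areas 2/3 + 1/6 = 5/6 m
10–14 s: v = 0 at t = 31/3 s; triangle areas 1/6 + 121/6 = 61/3 m
14–20 s: |½(-11 + -4)(6)| = 45 m
Total distance = 451/6 m

451/6 m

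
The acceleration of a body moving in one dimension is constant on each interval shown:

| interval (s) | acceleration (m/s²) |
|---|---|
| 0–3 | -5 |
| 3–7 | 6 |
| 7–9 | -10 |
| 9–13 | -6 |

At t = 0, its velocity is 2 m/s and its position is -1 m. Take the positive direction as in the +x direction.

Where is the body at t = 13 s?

-103.5 m

On each constant-a segment, Δv = aΔt and Δx = v₀Δt + ½aΔt²; chain segment to segment.
0–3 s: v starts 2 m/s; Δx = 2·3 + ½·-5·3² = -16.5 m; v ends -13 m/s.
3–7 s: v starts -13 m/s; Δx = -13·4 + ½·6·4² = -4 m; v ends 11 m/s.
7–9 s: v starts 11 m/s; Δx = 11·2 + ½·-10·2² = 2 m; v ends -9 m/s.
9–13 s: v starts -9 m/s; Δx = -9·4 + ½·-6·4² = -84 m; v ends -33 m/s.
x(13) = -1 + Σ Δx = -103.5 m.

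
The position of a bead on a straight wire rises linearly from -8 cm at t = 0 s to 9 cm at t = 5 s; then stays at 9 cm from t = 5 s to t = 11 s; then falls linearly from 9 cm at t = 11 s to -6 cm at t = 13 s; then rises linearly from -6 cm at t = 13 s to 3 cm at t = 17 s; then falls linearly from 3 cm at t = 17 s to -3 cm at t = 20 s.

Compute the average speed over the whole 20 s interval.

2.35 cm/s

Average speed = (total path length)/(elapsed time); on a piecewise-linear x-t graph the path length is Σ|Δx|.
0–5 s: |Δx| = |9 − -8| = 17 cm
5–11 s: |Δx| = |9 − 9| = 0 cm
11–13 s: |Δx| = |-6 − 9| = 15 cm
13–17 s: |Δx| = |3 − -6| = 9 cm
17–20 s: |Δx| = |-3 − 3| = 6 cm
Total path = 47 cm; average speed = 47/20 = 2.35 cm/s.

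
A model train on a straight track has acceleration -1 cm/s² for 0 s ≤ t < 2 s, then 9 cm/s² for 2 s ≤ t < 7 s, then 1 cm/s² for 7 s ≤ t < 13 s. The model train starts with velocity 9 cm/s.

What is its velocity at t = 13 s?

58 cm/s

Δv equals the area under the a-t graph; then v = v₀ + Δv.
0–2 s: -1 × 2 = -2 cm/s
2–7 s: 9 × 5 = 45 cm/s
7–13 s: 1 × 6 = 6 cm/s
Δv = 49 cm/s, so v(13) = 9 + (49) = 58 cm/s.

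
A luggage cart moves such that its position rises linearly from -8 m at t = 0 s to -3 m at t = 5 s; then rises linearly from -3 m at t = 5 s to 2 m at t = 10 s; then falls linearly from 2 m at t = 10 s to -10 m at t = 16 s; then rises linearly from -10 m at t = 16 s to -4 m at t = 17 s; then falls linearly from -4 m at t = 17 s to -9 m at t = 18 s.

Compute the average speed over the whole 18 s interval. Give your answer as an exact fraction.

11/6 m/s

Average speed = (total path length)/(elapsed time); on a piecewise-linear x-t graph the path length is Σ|Δx|.
0–5 s: |Δx| = |-3 − -8| = 5 m
5–10 s: |Δx| = |2 − -3| = 5 m
10–16 s: |Δx| = |-10 − 2| = 12 m
16–17 s: |Δx| = |-4 − -10| = 6 m
17–18 s: |Δx| = |-9 − -4| = 5 m
Total path = 33 m; average speed = 33/18 = 11/6 m/s.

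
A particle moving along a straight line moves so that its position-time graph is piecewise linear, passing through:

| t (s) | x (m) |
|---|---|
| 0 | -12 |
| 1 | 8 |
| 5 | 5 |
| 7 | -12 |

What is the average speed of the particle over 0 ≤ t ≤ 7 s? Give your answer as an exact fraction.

Average speed = (total path length)/(elapsed time); on a piecewise-linear x-t graph the path length is Σ|Δx|.
0–1 s: |Δx| = |8 − -12| = 20 m
1–5 s: |Δx| = |5 − 8| = 3 m
5–7 s: |Δx| = |-12 − 5| = 17 m
Total path = 40 m; average speed = 40/7 = 40/7 m/s.

40/7 m/s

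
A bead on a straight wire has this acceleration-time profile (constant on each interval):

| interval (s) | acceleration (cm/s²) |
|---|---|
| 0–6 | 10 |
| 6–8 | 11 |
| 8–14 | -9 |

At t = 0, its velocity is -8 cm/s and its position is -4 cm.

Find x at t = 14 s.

On each constant-a segment, Δv = aΔt and Δx = v₀Δt + ½aΔt²; chain segment to segment.
0–6 s: v starts -8 cm/s; Δx = -8·6 + ½·10·6² = 132 cm; v ends 52 cm/s.
6–8 s: v starts 52 cm/s; Δx = 52·2 + ½·11·2² = 126 cm; v ends 74 cm/s.
8–14 s: v starts 74 cm/s; Δx = 74·6 + ½·-9·6² = 282 cm; v ends 20 cm/s.
x(14) = -4 + Σ Δx = 536 cm.

536 cm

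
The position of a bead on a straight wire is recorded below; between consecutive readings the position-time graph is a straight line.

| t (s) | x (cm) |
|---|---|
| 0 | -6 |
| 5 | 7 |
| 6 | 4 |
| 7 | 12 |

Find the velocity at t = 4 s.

2.6 cm/s

Velocity is the slope of the x-t graph on 0–5 s: (7 − -6)/(5 − 0) = 2.6 cm/s.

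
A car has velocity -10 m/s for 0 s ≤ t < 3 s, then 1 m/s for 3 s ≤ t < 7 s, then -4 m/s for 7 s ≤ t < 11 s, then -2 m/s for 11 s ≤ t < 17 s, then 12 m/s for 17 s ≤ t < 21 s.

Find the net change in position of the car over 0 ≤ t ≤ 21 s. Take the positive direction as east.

Displacement is the signed area under the v-t curve.
0–3 s: -10 × 3 = -30 m
3–7 s: 1 × 4 = 4 m
7–11 s: -4 × 4 = -16 m
11–17 s: -2 × 6 = -12 m
17–21 s: 12 × 4 = 48 m
Net displacement = -6 m

-6 m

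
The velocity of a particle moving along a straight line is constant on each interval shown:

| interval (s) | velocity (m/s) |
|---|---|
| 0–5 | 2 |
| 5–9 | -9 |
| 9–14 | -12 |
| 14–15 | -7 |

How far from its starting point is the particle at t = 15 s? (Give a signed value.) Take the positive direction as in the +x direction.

Net displacement equals the area under the velocity-time graph (areas below the axis count negative).
0–5 s: 2 × 5 = 10 m
5–9 s: -9 × 4 = -36 m
9–14 s: -12 × 5 = -60 m
14–15 s: -7 × 1 = -7 m
Net displacement = -93 m

-93 m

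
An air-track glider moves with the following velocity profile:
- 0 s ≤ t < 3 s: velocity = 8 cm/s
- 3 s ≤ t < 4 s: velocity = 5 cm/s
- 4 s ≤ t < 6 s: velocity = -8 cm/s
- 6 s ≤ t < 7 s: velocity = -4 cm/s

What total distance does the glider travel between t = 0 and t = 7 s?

Total distance travelled is ∫|v| dt — sum the magnitudes of each area piece.
0–3 s: |8| × 3 = 24 cm
3–4 s: |5| × 1 = 5 cm
4–6 s: |-8| × 2 = 16 cm
6–7 s: |-4| × 1 = 4 cm
Total distance = 49 cm

49 cm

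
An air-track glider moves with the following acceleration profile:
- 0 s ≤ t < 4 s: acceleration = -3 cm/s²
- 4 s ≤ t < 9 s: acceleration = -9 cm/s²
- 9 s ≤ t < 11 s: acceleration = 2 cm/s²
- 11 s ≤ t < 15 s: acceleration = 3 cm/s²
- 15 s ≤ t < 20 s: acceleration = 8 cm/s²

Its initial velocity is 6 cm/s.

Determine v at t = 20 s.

5 cm/s

Δv equals the area under the a-t graph; then v = v₀ + Δv.
0–4 s: -3 × 4 = -12 cm/s
4–9 s: -9 × 5 = -45 cm/s
9–11 s: 2 × 2 = 4 cm/s
11–15 s: 3 × 4 = 12 cm/s
15–20 s: 8 × 5 = 40 cm/s
Δv = -1 cm/s, so v(20) = 6 + (-1) = 5 cm/s.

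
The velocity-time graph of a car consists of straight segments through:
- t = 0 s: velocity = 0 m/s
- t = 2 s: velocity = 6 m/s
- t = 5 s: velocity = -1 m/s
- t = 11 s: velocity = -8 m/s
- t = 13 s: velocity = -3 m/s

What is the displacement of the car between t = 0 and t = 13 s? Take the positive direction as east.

Net displacement equals the area under the velocity-time graph (areas below the axis count negative).
0–2 s: ½(0 + 6)(2) = 6 m
2–5 s: ½(6 + -1)(3) = 7.5 m
5–11 s: ½(-1 + -8)(6) = -27 m
11–13 s: ½(-8 + -3)(2) = -11 m
Net displacement = -24.5 m

-24.5 m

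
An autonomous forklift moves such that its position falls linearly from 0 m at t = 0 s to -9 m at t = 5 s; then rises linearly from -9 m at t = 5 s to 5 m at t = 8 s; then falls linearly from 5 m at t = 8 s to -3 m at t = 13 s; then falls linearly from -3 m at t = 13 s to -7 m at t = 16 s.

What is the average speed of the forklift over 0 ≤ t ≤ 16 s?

2.1875 m/s

Average speed = (total path length)/(elapsed time); on a piecewise-linear x-t graph the path length is Σ|Δx|.
0–5 s: |Δx| = |-9 − 0| = 9 m
5–8 s: |Δx| = |5 − -9| = 14 m
8–13 s: |Δx| = |-3 − 5| = 8 m
13–16 s: |Δx| = |-7 − -3| = 4 m
Total path = 35 m; average speed = 35/16 = 2.1875 m/s.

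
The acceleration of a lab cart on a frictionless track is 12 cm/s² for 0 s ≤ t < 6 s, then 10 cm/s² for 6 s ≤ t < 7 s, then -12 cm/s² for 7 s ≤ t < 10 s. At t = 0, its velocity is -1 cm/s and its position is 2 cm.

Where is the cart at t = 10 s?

On each constant-a segment, Δv = aΔt and Δx = v₀Δt + ½aΔt²; chain segment to segment.
0–6 s: v starts -1 cm/s; Δx = -1·6 + ½·12·6² = 210 cm; v ends 71 cm/s.
6–7 s: v starts 71 cm/s; Δx = 71·1 + ½·10·1² = 76 cm; v ends 81 cm/s.
7–10 s: v starts 81 cm/s; Δx = 81·3 + ½·-12·3² = 189 cm; v ends 45 cm/s.
x(10) = 2 + Σ Δx = 477 cm.

477 cm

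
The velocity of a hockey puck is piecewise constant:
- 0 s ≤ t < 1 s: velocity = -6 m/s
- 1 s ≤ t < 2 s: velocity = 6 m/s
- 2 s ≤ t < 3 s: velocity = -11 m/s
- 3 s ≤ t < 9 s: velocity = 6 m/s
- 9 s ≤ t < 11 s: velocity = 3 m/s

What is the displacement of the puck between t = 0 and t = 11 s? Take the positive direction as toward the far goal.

Displacement is the signed area under the v-t curve.
0–1 s: -6 × 1 = -6 m
1–2 s: 6 × 1 = 6 m
2–3 s: -11 × 1 = -11 m
3–9 s: 6 × 6 = 36 m
9–11 s: 3 × 2 = 6 m
Net displacement = 31 m

31 m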